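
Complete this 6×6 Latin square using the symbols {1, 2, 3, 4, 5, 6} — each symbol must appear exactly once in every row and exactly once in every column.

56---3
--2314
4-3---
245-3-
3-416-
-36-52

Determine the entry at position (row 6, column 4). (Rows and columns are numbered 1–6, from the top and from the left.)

4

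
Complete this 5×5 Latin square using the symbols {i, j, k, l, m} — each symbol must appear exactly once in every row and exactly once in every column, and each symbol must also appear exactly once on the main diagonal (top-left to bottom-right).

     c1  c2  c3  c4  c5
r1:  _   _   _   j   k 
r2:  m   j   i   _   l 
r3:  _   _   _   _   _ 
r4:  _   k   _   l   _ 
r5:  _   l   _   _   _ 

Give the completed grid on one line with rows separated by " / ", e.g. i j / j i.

i m l j k / m j i k l / l i k m j / j k m l i / k l j i m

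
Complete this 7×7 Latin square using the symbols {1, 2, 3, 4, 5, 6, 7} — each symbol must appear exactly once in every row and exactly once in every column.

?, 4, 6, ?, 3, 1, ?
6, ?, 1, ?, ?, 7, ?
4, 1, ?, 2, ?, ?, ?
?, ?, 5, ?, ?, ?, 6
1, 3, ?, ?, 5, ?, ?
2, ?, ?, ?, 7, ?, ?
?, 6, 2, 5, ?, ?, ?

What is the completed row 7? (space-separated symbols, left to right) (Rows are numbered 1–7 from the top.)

7 6 2 5 1 3 4

Cell (r1,c4): row 1 has {1,3,4,6}; column 4 has {2,5} → 7.
Cell (r3,c5): row 3 has {1,2,4}; column 5 has {3,5,7} → 6.
Cell (r6,c2): row 6 has {2,7}; column 2 has {1,3,4,6} → 5.
Cell (r1,c1): row 1 has {1,3,4,6,7}; column 1 has {1,2,4,6} → 5.
Cell (r1,c7): row 1 has {1,3,4,5,6,7}; column 7 has {6} → 2.
Cell (r2,c2): row 2 has {1,6,7}; column 2 has {1,3,4,5,6} → 2.
Cell (r2,c5): row 2 has {1,2,6,7}; column 5 has {3,5,6,7} → 4.
Cell (r4,c2): row 4 has {5,6}; column 2 has {1,2,3,4,5,6} → 7.
Cell (r7,c5): row 7 has {2,5,6}; column 5 has {3,4,5,6,7} → 1.
Cell (r2,c4): row 2 has {1,2,4,6,7}; column 4 has {2,5,7} → 3.
Cell (r2,c7): row 2 has {1,2,3,4,6,7}; column 7 has {2,6} → 5.
Cell (r4,c1): row 4 has {5,6,7}; column 1 has {1,2,4,5,6} → 3.
Cell (r4,c5): row 4 has {3,5,6,7}; column 5 has {1,3,4,5,6,7} → 2.
Cell (r4,c6): row 4 has {2,3,5,6,7}; column 6 has {1,7} → 4.
Cell (r7,c1): row 7 has {1,2,5,6}; column 1 has {1,2,3,4,5,6} → 7.
Cell (r7,c6): row 7 has {1,2,5,6,7}; column 6 has {1,4,7} → 3.
Cell (r7,c7): row 7 has {1,2,3,5,6,7}; column 7 has {2,5,6} → 4.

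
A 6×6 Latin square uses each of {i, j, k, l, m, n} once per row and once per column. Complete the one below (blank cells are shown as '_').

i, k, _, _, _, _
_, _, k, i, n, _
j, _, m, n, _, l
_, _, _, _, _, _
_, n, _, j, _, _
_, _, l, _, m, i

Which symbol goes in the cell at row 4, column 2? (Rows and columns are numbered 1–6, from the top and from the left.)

(r3,c2): row 3 has {j,l,m,n}; column 2 has {k,n}, so it must be i.
(r3,c5): row 3 has {i,j,l,m,n}; column 5 has {m,n}, so it must be k.
(r5,c3): row 5 has {j,n}; column 3 has {k,l,m}, so it must be i.
(r5,c5): row 5 has {i,j,n}; column 5 has {k,m,n}, so it must be l.
(r6,c2): row 6 has {i,l,m}; column 2 has {i,k,n}, so it must be j.
(r6,c4): row 6 has {i,j,l,m}; column 4 has {i,j,n}, so it must be k.
(r1,c5): row 1 has {i,k}; column 5 has {k,l,m,n}, so it must be j.
(r4,c5): row 4 is empty so far; column 5 has {j,k,l,m,n}, so it must be i.
(r6,c1): row 6 has {i,j,k,l,m}; column 1 has {i,j}, so it must be n.
(r1,c3): row 1 has {i,j,k}; column 3 has {i,k,l,m}, so it must be n.
(r1,c6): row 1 has {i,j,k,n}; column 6 has {i,l}, so it must be m.
(r2,c6): row 2 has {i,k,n}; column 6 has {i,l,m}, so it must be j.
(r4,c3): row 4 has {i}; column 3 has {i,k,l,m,n}, so it must be j.
(r5,c6): row 5 has {i,j,l,n}; column 6 has {i,j,l,m}, so it must be k.
(r1,c4): row 1 has {i,j,k,m,n}; column 4 has {i,j,k,n}, so it must be l.
(r4,c4): row 4 has {i,j}; column 4 has {i,j,k,l,n}, so it must be m.
(r4,c6): row 4 has {i,j,m}; column 6 has {i,j,k,l,m}, so it must be n.
(r5,c1): row 5 has {i,j,k,l,n}; column 1 has {i,j,n}, so it must be m.
(r2,c1): row 2 has {i,j,k,n}; column 1 has {i,j,m,n}, so it must be l.
(r2,c2): row 2 has {i,j,k,l,n}; column 2 has {i,j,k,n}, so it must be m.
(r4,c1): row 4 has {i,j,m,n}; column 1 has {i,j,l,m,n}, so it must be k.
(r4,c2): row 4 has {i,j,k,m,n}; column 2 has {i,j,k,m,n}, so it must be l.

l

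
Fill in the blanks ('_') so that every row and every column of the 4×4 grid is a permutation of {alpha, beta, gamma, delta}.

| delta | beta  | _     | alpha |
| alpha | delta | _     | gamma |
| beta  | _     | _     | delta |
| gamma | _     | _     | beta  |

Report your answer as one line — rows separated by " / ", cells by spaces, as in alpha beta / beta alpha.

delta beta gamma alpha / alpha delta beta gamma / beta gamma alpha delta / gamma alpha delta beta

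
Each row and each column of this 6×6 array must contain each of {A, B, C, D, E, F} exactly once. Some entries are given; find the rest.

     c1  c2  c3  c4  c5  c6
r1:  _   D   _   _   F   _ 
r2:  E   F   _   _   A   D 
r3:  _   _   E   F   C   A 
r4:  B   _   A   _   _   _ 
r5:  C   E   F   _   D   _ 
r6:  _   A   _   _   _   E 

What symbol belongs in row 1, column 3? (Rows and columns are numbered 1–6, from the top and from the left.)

At row 1, column 1: row 1 has {D,F}; column 1 has {B,C,E}; that leaves A.
At row 3, column 1: row 3 has {A,C,E,F}; column 1 has {A,B,C,E}; that leaves D.
At row 3, column 2: row 3 has {A,C,D,E,F}; column 2 has {A,D,E,F}; that leaves B.
At row 4, column 2: row 4 has {A,B}; column 2 has {A,B,D,E,F}; that leaves C.
At row 4, column 5: row 4 has {A,B,C}; column 5 has {A,C,D,F}; that leaves E.
At row 4, column 6: row 4 has {A,B,C,E}; column 6 has {A,D,E}; that leaves F.
At row 5, column 6: row 5 has {C,D,E,F}; column 6 has {A,D,E,F}; that leaves B.
At row 6, column 1: row 6 has {A,E}; column 1 has {A,B,C,D,E}; that leaves F.
At row 6, column 5: row 6 has {A,E,F}; column 5 has {A,C,D,E,F}; that leaves B.
At row 1, column 6: row 1 has {A,D,F}; column 6 has {A,B,D,E,F}; that leaves C.
At row 4, column 4: row 4 has {A,B,C,E,F}; column 4 has {F}; that leaves D.
At row 5, column 4: row 5 has {B,C,D,E,F}; column 4 has {D,F}; that leaves A.
At row 6, column 4: row 6 has {A,B,E,F}; column 4 has {A,D,F}; that leaves C.
At row 1, column 3: row 1 has {A,C,D,F}; column 3 has {A,E,F}; that leaves B.

B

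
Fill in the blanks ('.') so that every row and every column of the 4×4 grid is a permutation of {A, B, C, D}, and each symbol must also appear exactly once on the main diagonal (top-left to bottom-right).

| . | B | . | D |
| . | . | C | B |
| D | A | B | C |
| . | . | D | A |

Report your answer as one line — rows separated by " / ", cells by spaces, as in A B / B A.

C B A D / A D C B / D A B C / B C D A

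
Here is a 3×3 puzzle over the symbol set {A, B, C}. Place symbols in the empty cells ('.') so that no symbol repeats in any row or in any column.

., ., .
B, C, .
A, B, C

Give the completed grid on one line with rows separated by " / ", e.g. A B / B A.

Cell (r1,c1): row 1 is empty so far; column 1 has {A,B} → C.
Cell (r1,c2): row 1 has {C}; column 2 has {B,C} → A.
Cell (r1,c3): row 1 has {A,C}; column 3 has {C} → B.
Cell (r2,c3): row 2 has {B,C}; column 3 has {B,C} → A.

C A B / B C A / A B C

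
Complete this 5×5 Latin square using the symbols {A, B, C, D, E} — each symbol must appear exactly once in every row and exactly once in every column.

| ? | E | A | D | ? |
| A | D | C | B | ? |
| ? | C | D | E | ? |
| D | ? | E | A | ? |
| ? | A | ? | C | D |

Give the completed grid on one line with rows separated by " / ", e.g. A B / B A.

Cell (r2,c5): row 2 has {A,B,C,D}; column 5 has {D} → E.
Cell (r3,c1): row 3 has {C,D,E}; column 1 has {A,D} → B.
Cell (r3,c5): row 3 has {B,C,D,E}; column 5 has {D,E} → A.
Cell (r4,c2): row 4 has {A,D,E}; column 2 has {A,C,D,E} → B.
Cell (r4,c5): row 4 has {A,B,D,E}; column 5 has {A,D,E} → C.
Cell (r5,c1): row 5 has {A,C,D}; column 1 has {A,B,D} → E.
Cell (r5,c3): row 5 has {A,C,D,E}; column 3 has {A,C,D,E} → B.
Cell (r1,c1): row 1 has {A,D,E}; column 1 has {A,B,D,E} → C.
Cell (r1,c5): row 1 has {A,C,D,E}; column 5 has {A,C,D,E} → B.

C E A D B / A D C B E / B C D E A / D B E A C / E A B C D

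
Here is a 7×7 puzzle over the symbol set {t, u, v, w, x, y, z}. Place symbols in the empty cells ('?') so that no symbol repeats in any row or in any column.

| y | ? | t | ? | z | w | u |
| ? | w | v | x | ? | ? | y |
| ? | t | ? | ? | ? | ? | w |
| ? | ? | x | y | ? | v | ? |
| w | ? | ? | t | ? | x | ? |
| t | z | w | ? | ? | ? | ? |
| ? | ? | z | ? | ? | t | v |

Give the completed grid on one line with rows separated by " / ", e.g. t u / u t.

y x t v z w u / u w v x t z y / v t y z x u w / z u x y w v t / w v u t y x z / t z w u v y x / x y z w u t v

At row 1, column 4: row 1 has {t,u,w,y,z}; column 4 has {t,x,y}; that leaves v.
At row 4, column 2: row 4 has {v,x,y}; column 2 has {t,w,z}; that leaves u.
At row 5, column 7: row 5 has {t,w,x}; column 7 has {u,v,w,y}; that leaves z.
At row 6, column 4: row 6 has {t,w,z}; column 4 has {t,v,x,y}; that leaves u.
At row 6, column 6: row 6 has {t,u,w,z}; column 6 has {t,v,w,x}; that leaves y.
At row 6, column 7: row 6 has {t,u,w,y,z}; column 7 has {u,v,w,y,z}; that leaves x.
At row 7, column 4: row 7 has {t,v,z}; column 4 has {t,u,v,x,y}; that leaves w.
At row 1, column 2: row 1 has {t,u,v,w,y,z}; column 2 has {t,u,w,z}; that leaves x.
At row 3, column 4: row 3 has {t,w}; column 4 has {t,u,v,w,x,y}; that leaves z.
At row 3, column 6: row 3 has {t,w,z}; column 6 has {t,v,w,x,y}; that leaves u.
At row 4, column 1: row 4 has {u,v,x,y}; column 1 has {t,w,y}; that leaves z.
At row 4, column 7: row 4 has {u,v,x,y,z}; column 7 has {u,v,w,x,y,z}; that leaves t.
At row 6, column 5: row 6 has {t,u,w,x,y,z}; column 5 has {z}; that leaves v.
At row 7, column 2: row 7 has {t,v,w,z}; column 2 has {t,u,w,x,z}; that leaves y.
At row 2, column 1: row 2 has {v,w,x,y}; column 1 has {t,w,y,z}; that leaves u.
At row 2, column 5: row 2 has {u,v,w,x,y}; column 5 has {v,z}; that leaves t.
At row 2, column 6: row 2 has {t,u,v,w,x,y}; column 6 has {t,u,v,w,x,y}; that leaves z.
At row 3, column 3: row 3 has {t,u,w,z}; column 3 has {t,v,w,x,z}; that leaves y.
At row 3, column 5: row 3 has {t,u,w,y,z}; column 5 has {t,v,z}; that leaves x.
At row 4, column 5: row 4 has {t,u,v,x,y,z}; column 5 has {t,v,x,z}; that leaves w.
At row 5, column 2: row 5 has {t,w,x,z}; column 2 has {t,u,w,x,y,z}; that leaves v.
At row 5, column 3: row 5 has {t,v,w,x,z}; column 3 has {t,v,w,x,y,z}; that leaves u.
At row 5, column 5: row 5 has {t,u,v,w,x,z}; column 5 has {t,v,w,x,z}; that leaves y.
At row 7, column 1: row 7 has {t,v,w,y,z}; column 1 has {t,u,w,y,z}; that leaves x.
At row 7, column 5: row 7 has {t,v,w,x,y,z}; column 5 has {t,v,w,x,y,z}; that leaves u.
At row 3, column 1: row 3 has {t,u,w,x,y,z}; column 1 has {t,u,w,x,y,z}; that leaves v.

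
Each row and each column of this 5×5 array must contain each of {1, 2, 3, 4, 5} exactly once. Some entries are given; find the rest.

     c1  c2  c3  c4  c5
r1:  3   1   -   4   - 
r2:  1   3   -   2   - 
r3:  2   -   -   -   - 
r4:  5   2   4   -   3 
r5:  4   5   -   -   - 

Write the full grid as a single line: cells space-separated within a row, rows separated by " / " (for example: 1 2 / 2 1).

3 1 2 4 5 / 1 3 5 2 4 / 2 4 3 5 1 / 5 2 4 1 3 / 4 5 1 3 2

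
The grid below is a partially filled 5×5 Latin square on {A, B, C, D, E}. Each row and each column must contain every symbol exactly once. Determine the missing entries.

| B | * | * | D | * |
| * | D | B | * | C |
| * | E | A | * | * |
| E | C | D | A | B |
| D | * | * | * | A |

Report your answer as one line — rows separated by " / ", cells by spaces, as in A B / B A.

B A C D E / A D B E C / C E A B D / E C D A B / D B E C A

Cell (r1,c2): row 1 has {B,D}; column 2 has {C,D,E} → A.
Cell (r1,c5): row 1 has {A,B,D}; column 5 has {A,B,C} → E.
Cell (r2,c1): row 2 has {B,C,D}; column 1 has {B,D,E} → A.
Cell (r2,c4): row 2 has {A,B,C,D}; column 4 has {A,D} → E.
Cell (r3,c1): row 3 has {A,E}; column 1 has {A,B,D,E} → C.
Cell (r3,c4): row 3 has {A,C,E}; column 4 has {A,D,E} → B.
Cell (r3,c5): row 3 has {A,B,C,E}; column 5 has {A,B,C,E} → D.
Cell (r5,c2): row 5 has {A,D}; column 2 has {A,C,D,E} → B.
Cell (r5,c4): row 5 has {A,B,D}; column 4 has {A,B,D,E} → C.
Cell (r1,c3): row 1 has {A,B,D,E}; column 3 has {A,B,D} → C.
Cell (r5,c3): row 5 has {A,B,C,D}; column 3 has {A,B,C,D} → E.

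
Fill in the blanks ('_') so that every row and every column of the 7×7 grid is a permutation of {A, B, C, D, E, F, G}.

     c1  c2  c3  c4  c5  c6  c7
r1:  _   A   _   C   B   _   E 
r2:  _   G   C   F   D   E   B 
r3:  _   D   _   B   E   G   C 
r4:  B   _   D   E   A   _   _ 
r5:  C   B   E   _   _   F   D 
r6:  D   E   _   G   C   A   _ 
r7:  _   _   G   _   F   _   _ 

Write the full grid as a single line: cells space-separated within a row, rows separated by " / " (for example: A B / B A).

row 1 has {A,B,C,E}; column 3 has {C,D,E,G} — only F is left for (r1,c3).
row 1 has {A,B,C,E,F}; column 6 has {A,E,F,G} — only D is left for (r1,c6).
row 2 has {B,C,D,E,F,G}; column 1 has {B,C,D} — only A is left for (r2,c1).
row 3 has {B,C,D,E,G}; column 1 has {A,B,C,D} — only F is left for (r3,c1).
row 3 has {B,C,D,E,F,G}; column 3 has {C,D,E,F,G} — only A is left for (r3,c3).
row 4 has {A,B,D,E}; column 6 has {A,D,E,F,G} — only C is left for (r4,c6).
row 5 has {B,C,D,E,F}; column 4 has {B,C,E,F,G} — only A is left for (r5,c4).
row 5 has {A,B,C,D,E,F}; column 5 has {A,B,C,D,E,F} — only G is left for (r5,c5).
row 6 has {A,C,D,E,G}; column 3 has {A,C,D,E,F,G} — only B is left for (r6,c3).
row 6 has {A,B,C,D,E,G}; column 7 has {B,C,D,E} — only F is left for (r6,c7).
row 7 has {F,G}; column 1 has {A,B,C,D,F} — only E is left for (r7,c1).
row 7 has {E,F,G}; column 2 has {A,B,D,E,G} — only C is left for (r7,c2).
row 7 has {C,E,F,G}; column 4 has {A,B,C,E,F,G} — only D is left for (r7,c4).
row 7 has {C,D,E,F,G}; column 6 has {A,C,D,E,F,G} — only B is left for (r7,c6).
row 7 has {B,C,D,E,F,G}; column 7 has {B,C,D,E,F} — only A is left for (r7,c7).
row 1 has {A,B,C,D,E,F}; column 1 has {A,B,C,D,E,F} — only G is left for (r1,c1).
row 4 has {A,B,C,D,E}; column 2 has {A,B,C,D,E,G} — only F is left for (r4,c2).
row 4 has {A,B,C,D,E,F}; column 7 has {A,B,C,D,E,F} — only G is left for (r4,c7).

G A F C B D E / A G C F D E B / F D A B E G C / B F D E A C G / C B E A G F D / D E B G C A F / E C G D F B A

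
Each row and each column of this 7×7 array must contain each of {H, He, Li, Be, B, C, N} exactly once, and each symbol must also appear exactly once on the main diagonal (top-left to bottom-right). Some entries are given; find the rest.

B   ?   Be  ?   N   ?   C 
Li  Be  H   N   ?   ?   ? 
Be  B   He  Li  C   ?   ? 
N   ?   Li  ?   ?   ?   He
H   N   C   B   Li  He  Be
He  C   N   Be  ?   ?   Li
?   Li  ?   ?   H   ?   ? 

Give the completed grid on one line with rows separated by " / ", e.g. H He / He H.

At row 2, column 7: row 2 has {H,Li,Be,N}; column 7 has {He,Li,Be,C}; that leaves B.
At row 4, column 2: row 4 has {He,Li,N}; column 2 has {Li,Be,B,C,N}; that leaves H.
At row 4, column 4: row 4 has {H,He,Li,N}; column 4 has {Li,Be,B,N}; the diagonal has {He,Li,Be,B}; that leaves C.
At row 6, column 5: row 6 has {He,Li,Be,C,N}; column 5 has {H,Li,C,N}; that leaves B.
At row 6, column 6: row 6 has {He,Li,Be,B,C,N}; column 6 has {He}; the diagonal has {He,Li,Be,B,C}; that leaves H.
At row 7, column 1: row 7 has {H,Li}; column 1 has {H,He,Li,Be,B,N}; that leaves C.
At row 7, column 3: row 7 has {H,Li,C}; column 3 has {H,He,Li,Be,C,N}; that leaves B.
At row 7, column 4: row 7 has {H,Li,B,C}; column 4 has {Li,Be,B,C,N}; that leaves He.
At row 7, column 7: row 7 has {H,He,Li,B,C}; column 7 has {He,Li,Be,B,C}; the diagonal has {H,He,Li,Be,B,C}; that leaves N.
At row 1, column 2: row 1 has {Be,B,C,N}; column 2 has {H,Li,Be,B,C,N}; that leaves He.
At row 1, column 4: row 1 has {He,Be,B,C,N}; column 4 has {He,Li,Be,B,C,N}; that leaves H.
At row 1, column 6: row 1 has {H,He,Be,B,C,N}; column 6 has {H,He}; that leaves Li.
At row 2, column 5: row 2 has {H,Li,Be,B,N}; column 5 has {H,Li,B,C,N}; that leaves He.
At row 2, column 6: row 2 has {H,He,Li,Be,B,N}; column 6 has {H,He,Li}; that leaves C.
At row 3, column 6: row 3 has {He,Li,Be,B,C}; column 6 has {H,He,Li,C}; that leaves N.
At row 3, column 7: row 3 has {He,Li,Be,B,C,N}; column 7 has {He,Li,Be,B,C,N}; that leaves H.
At row 4, column 5: row 4 has {H,He,Li,C,N}; column 5 has {H,He,Li,B,C,N}; that leaves Be.
At row 4, column 6: row 4 has {H,He,Li,Be,C,N}; column 6 has {H,He,Li,C,N}; that leaves B.
At row 7, column 6: row 7 has {H,He,Li,B,C,N}; column 6 has {H,He,Li,B,C,N}; that leaves Be.

B He Be H N Li C / Li Be H N He C B / Be B He Li C N H / N H Li C Be B He / H N C B Li He Be / He C N Be B H Li / C Li B He H Be N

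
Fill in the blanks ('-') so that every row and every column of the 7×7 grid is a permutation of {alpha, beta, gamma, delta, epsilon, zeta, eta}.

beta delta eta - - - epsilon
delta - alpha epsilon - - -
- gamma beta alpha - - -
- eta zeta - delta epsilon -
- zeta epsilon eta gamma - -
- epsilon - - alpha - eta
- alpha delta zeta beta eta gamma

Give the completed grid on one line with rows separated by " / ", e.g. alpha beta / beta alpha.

row 1 has {beta,delta,epsilon,eta}; column 4 has {alpha,epsilon,zeta,eta} — only gamma is left for (r1,c4).
row 1 has {beta,gamma,delta,epsilon,eta}; column 5 has {alpha,beta,gamma,delta} — only zeta is left for (r1,c5).
row 1 has {beta,gamma,delta,epsilon,zeta,eta}; column 6 has {epsilon,eta} — only alpha is left for (r1,c6).
row 2 has {alpha,delta,epsilon}; column 2 has {alpha,gamma,delta,epsilon,zeta,eta} — only beta is left for (r2,c2).
row 2 has {alpha,beta,delta,epsilon}; column 5 has {alpha,beta,gamma,delta,zeta} — only eta is left for (r2,c5).
row 2 has {alpha,beta,delta,epsilon,eta}; column 7 has {gamma,epsilon,eta} — only zeta is left for (r2,c7).
row 3 has {alpha,beta,gamma}; column 5 has {alpha,beta,gamma,delta,zeta,eta} — only epsilon is left for (r3,c5).
row 3 has {alpha,beta,gamma,epsilon}; column 7 has {gamma,epsilon,zeta,eta} — only delta is left for (r3,c7).
row 4 has {delta,epsilon,zeta,eta}; column 4 has {alpha,gamma,epsilon,zeta,eta} — only beta is left for (r4,c4).
row 4 has {beta,delta,epsilon,zeta,eta}; column 7 has {gamma,delta,epsilon,zeta,eta} — only alpha is left for (r4,c7).
row 5 has {gamma,epsilon,zeta,eta}; column 1 has {beta,delta} — only alpha is left for (r5,c1).
row 5 has {alpha,gamma,epsilon,zeta,eta}; column 7 has {alpha,gamma,delta,epsilon,zeta,eta} — only beta is left for (r5,c7).
row 6 has {alpha,epsilon,eta}; column 3 has {alpha,beta,delta,epsilon,zeta,eta} — only gamma is left for (r6,c3).
row 6 has {alpha,gamma,epsilon,eta}; column 4 has {alpha,beta,gamma,epsilon,zeta,eta} — only delta is left for (r6,c4).
row 7 has {alpha,beta,gamma,delta,zeta,eta}; column 1 has {alpha,beta,delta} — only epsilon is left for (r7,c1).
row 2 has {alpha,beta,delta,epsilon,zeta,eta}; column 6 has {alpha,epsilon,eta} — only gamma is left for (r2,c6).
row 3 has {alpha,beta,gamma,delta,epsilon}; column 6 has {alpha,gamma,epsilon,eta} — only zeta is left for (r3,c6).
row 4 has {alpha,beta,delta,epsilon,zeta,eta}; column 1 has {alpha,beta,delta,epsilon} — only gamma is left for (r4,c1).
row 5 has {alpha,beta,gamma,epsilon,zeta,eta}; column 6 has {alpha,gamma,epsilon,zeta,eta} — only delta is left for (r5,c6).
row 6 has {alpha,gamma,delta,epsilon,eta}; column 1 has {alpha,beta,gamma,delta,epsilon} — only zeta is left for (r6,c1).
row 6 has {alpha,gamma,delta,epsilon,zeta,eta}; column 6 has {alpha,gamma,delta,epsilon,zeta,eta} — only beta is left for (r6,c6).
row 3 has {alpha,beta,gamma,delta,epsilon,zeta}; column 1 has {alpha,beta,gamma,delta,epsilon,zeta} — only eta is left for (r3,c1).

beta delta eta gamma zeta alpha epsilon / delta beta alpha epsilon eta gamma zeta / eta gamma beta alpha epsilon zeta delta / gamma eta zeta beta delta epsilon alpha / alpha zeta epsilon eta gamma delta beta / zeta epsilon gamma delta alpha beta eta / epsilon alpha delta zeta beta eta gamma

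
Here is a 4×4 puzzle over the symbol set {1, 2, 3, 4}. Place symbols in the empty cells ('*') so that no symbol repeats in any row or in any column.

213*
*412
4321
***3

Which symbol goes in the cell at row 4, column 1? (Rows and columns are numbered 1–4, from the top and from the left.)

1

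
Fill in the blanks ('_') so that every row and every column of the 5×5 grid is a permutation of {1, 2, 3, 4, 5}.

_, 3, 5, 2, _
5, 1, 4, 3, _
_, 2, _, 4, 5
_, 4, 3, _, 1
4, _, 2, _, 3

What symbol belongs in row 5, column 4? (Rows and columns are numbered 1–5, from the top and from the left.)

1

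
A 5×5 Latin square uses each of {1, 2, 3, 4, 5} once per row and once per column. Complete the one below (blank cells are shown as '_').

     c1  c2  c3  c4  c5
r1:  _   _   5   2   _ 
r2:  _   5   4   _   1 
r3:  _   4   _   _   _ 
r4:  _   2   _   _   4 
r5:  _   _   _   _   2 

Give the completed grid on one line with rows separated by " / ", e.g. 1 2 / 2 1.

4 1 5 2 3 / 2 5 4 3 1 / 3 4 2 1 5 / 1 2 3 5 4 / 5 3 1 4 2

row 1 has {2,5}; column 5 has {1,2,4} — only 3 is left for (r1,c5).
row 2 has {1,4,5}; column 4 has {2} — only 3 is left for (r2,c4).
row 3 has {4}; column 5 has {1,2,3,4} — only 5 is left for (r3,c5).
row 1 has {2,3,5}; column 2 has {2,4,5} — only 1 is left for (r1,c2).
row 2 has {1,3,4,5}; column 1 is empty so far — only 2 is left for (r2,c1).
row 3 has {4,5}; column 4 has {2,3} — only 1 is left for (r3,c4).
row 4 has {2,4}; column 4 has {1,2,3} — only 5 is left for (r4,c4).
row 5 has {2}; column 2 has {1,2,4,5} — only 3 is left for (r5,c2).
row 5 has {2,3}; column 3 has {4,5} — only 1 is left for (r5,c3).
row 5 has {1,2,3}; column 4 has {1,2,3,5} — only 4 is left for (r5,c4).
row 1 has {1,2,3,5}; column 1 has {2} — only 4 is left for (r1,c1).
row 3 has {1,4,5}; column 1 has {2,4} — only 3 is left for (r3,c1).
row 3 has {1,3,4,5}; column 3 has {1,4,5} — only 2 is left for (r3,c3).
row 4 has {2,4,5}; column 1 has {2,3,4} — only 1 is left for (r4,c1).
row 4 has {1,2,4,5}; column 3 has {1,2,4,5} — only 3 is left for (r4,c3).
row 5 has {1,2,3,4}; column 1 has {1,2,3,4} — only 5 is left for (r5,c1).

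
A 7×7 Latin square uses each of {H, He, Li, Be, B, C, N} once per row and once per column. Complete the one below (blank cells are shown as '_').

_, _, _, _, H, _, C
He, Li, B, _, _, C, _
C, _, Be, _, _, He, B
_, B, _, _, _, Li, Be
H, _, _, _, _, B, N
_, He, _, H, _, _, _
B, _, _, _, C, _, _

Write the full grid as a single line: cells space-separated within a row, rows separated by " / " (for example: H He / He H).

Li N He B H Be C / He Li B Be N C H / C H Be N Li He B / N B H C He Li Be / H C Li He Be B N / Be He C H B N Li / B Be N Li C H He

row 2 has {He,Li,B,C}; column 7 has {Be,B,C,N} — only H is left for (r2,c7).
row 4 has {Li,Be,B}; column 1 has {H,He,B,C} — only N is left for (r4,c1).
row 4 has {Li,Be,B,N}; column 5 has {H,C} — only He is left for (r4,c5).
row 6 has {H,He}; column 7 has {H,Be,B,C,N} — only Li is left for (r6,c7).
row 7 has {B,C}; column 7 has {H,Li,Be,B,C,N} — only He is left for (r7,c7).
row 4 has {He,Li,Be,B,N}; column 4 has {H} — only C is left for (r4,c4).
row 6 has {H,He,Li}; column 1 has {H,He,B,C,N} — only Be is left for (r6,c1).
row 6 has {H,He,Li,Be}; column 6 has {He,Li,B,C} — only N is left for (r6,c6).
row 1 has {H,C}; column 1 has {H,He,Be,B,C,N} — only Li is left for (r1,c1).
row 1 has {H,Li,C}; column 6 has {He,Li,B,C,N} — only Be is left for (r1,c6).
row 4 has {He,Li,Be,B,C,N}; column 3 has {Be,B} — only H is left for (r4,c3).
row 6 has {H,He,Li,Be,N}; column 3 has {H,Be,B} — only C is left for (r6,c3).
row 6 has {H,He,Li,Be,C,N}; column 5 has {H,He,C} — only B is left for (r6,c5).
row 7 has {He,B,C}; column 6 has {He,Li,Be,B,C,N} — only H is left for (r7,c6).
row 1 has {H,Li,Be,C}; column 2 has {He,Li,B} — only N is left for (r1,c2).
row 1 has {H,Li,Be,C,N}; column 3 has {H,Be,B,C} — only He is left for (r1,c3).
row 1 has {H,He,Li,Be,C,N}; column 4 has {H,C} — only B is left for (r1,c4).
row 3 has {He,Be,B,C}; column 2 has {He,Li,B,N} — only H is left for (r3,c2).
row 5 has {H,B,N}; column 3 has {H,He,Be,B,C} — only Li is left for (r5,c3).
row 5 has {H,Li,B,N}; column 5 has {H,He,B,C} — only Be is left for (r5,c5).
row 7 has {H,He,B,C}; column 2 has {H,He,Li,B,N} — only Be is left for (r7,c2).
row 7 has {H,He,Be,B,C}; column 3 has {H,He,Li,Be,B,C} — only N is left for (r7,c3).
row 7 has {H,He,Be,B,C,N}; column 4 has {H,B,C} — only Li is left for (r7,c4).
row 2 has {H,He,Li,B,C}; column 5 has {H,He,Be,B,C} — only N is left for (r2,c5).
row 3 has {H,He,Be,B,C}; column 4 has {H,Li,B,C} — only N is left for (r3,c4).
row 3 has {H,He,Be,B,C,N}; column 5 has {H,He,Be,B,C,N} — only Li is left for (r3,c5).
row 5 has {H,Li,Be,B,N}; column 2 has {H,He,Li,Be,B,N} — only C is left for (r5,c2).
row 5 has {H,Li,Be,B,C,N}; column 4 has {H,Li,B,C,N} — only He is left for (r5,c4).
row 2 has {H,He,Li,B,C,N}; column 4 has {H,He,Li,B,C,N} — only Be is left for (r2,c4).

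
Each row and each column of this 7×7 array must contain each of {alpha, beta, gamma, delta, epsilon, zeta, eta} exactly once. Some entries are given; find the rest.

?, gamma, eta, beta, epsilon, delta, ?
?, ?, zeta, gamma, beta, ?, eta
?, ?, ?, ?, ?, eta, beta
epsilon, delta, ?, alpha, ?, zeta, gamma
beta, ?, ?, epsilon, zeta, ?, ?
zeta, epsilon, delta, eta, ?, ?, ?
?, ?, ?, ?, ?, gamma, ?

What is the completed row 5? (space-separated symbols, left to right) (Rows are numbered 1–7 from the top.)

(r1,c1): row 1 has {beta,gamma,delta,epsilon,eta}; column 1 has {beta,epsilon,zeta}, so it must be alpha.
(r1,c7): row 1 has {alpha,beta,gamma,delta,epsilon,eta}; column 7 has {beta,gamma,eta}, so it must be zeta.
(r2,c1): row 2 has {beta,gamma,zeta,eta}; column 1 has {alpha,beta,epsilon,zeta}, so it must be delta.
(r2,c2): row 2 has {beta,gamma,delta,zeta,eta}; column 2 has {gamma,delta,epsilon}, so it must be alpha.
(r2,c6): row 2 has {alpha,beta,gamma,delta,zeta,eta}; column 6 has {gamma,delta,zeta,eta}, so it must be epsilon.
(r3,c1): row 3 has {beta,eta}; column 1 has {alpha,beta,delta,epsilon,zeta}, so it must be gamma.
(r3,c2): row 3 has {beta,gamma,eta}; column 2 has {alpha,gamma,delta,epsilon}, so it must be zeta.
(r3,c4): row 3 has {beta,gamma,zeta,eta}; column 4 has {alpha,beta,gamma,epsilon,eta}, so it must be delta.
(r3,c5): row 3 has {beta,gamma,delta,zeta,eta}; column 5 has {beta,epsilon,zeta}, so it must be alpha.
(r4,c3): row 4 has {alpha,gamma,delta,epsilon,zeta}; column 3 has {delta,zeta,eta}, so it must be beta.
(r4,c5): row 4 has {alpha,beta,gamma,delta,epsilon,zeta}; column 5 has {alpha,beta,epsilon,zeta}, so it must be eta.
(r5,c2): row 5 has {beta,epsilon,zeta}; column 2 has {alpha,gamma,delta,epsilon,zeta}, so it must be eta.
(r5,c6): row 5 has {beta,epsilon,zeta,eta}; column 6 has {gamma,delta,epsilon,zeta,eta}, so it must be alpha.
(r5,c7): row 5 has {alpha,beta,epsilon,zeta,eta}; column 7 has {beta,gamma,zeta,eta}, so it must be delta.
(r6,c5): row 6 has {delta,epsilon,zeta,eta}; column 5 has {alpha,beta,epsilon,zeta,eta}, so it must be gamma.
(r6,c6): row 6 has {gamma,delta,epsilon,zeta,eta}; column 6 has {alpha,gamma,delta,epsilon,zeta,eta}, so it must be beta.
(r6,c7): row 6 has {beta,gamma,delta,epsilon,zeta,eta}; column 7 has {beta,gamma,delta,zeta,eta}, so it must be alpha.
(r7,c1): row 7 has {gamma}; column 1 has {alpha,beta,gamma,delta,epsilon,zeta}, so it must be eta.
(r7,c2): row 7 has {gamma,eta}; column 2 has {alpha,gamma,delta,epsilon,zeta,eta}, so it must be beta.
(r7,c4): row 7 has {beta,gamma,eta}; column 4 has {alpha,beta,gamma,delta,epsilon,eta}, so it must be zeta.
(r7,c5): row 7 has {beta,gamma,zeta,eta}; column 5 has {alpha,beta,gamma,epsilon,zeta,eta}, so it must be delta.
(r7,c7): row 7 has {beta,gamma,delta,zeta,eta}; column 7 has {alpha,beta,gamma,delta,zeta,eta}, so it must be epsilon.
(r3,c3): row 3 has {alpha,beta,gamma,delta,zeta,eta}; column 3 has {beta,delta,zeta,eta}, so it must be epsilon.
(r5,c3): row 5 has {alpha,beta,delta,epsilon,zeta,eta}; column 3 has {beta,delta,epsilon,zeta,eta}, so it must be gamma.

beta eta gamma epsilon zeta alpha delta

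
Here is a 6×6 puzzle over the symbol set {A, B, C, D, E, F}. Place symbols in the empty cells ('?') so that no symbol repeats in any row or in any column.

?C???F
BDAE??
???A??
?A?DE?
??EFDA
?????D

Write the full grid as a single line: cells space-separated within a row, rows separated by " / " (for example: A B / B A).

(r1,c4) = B
(r1,c5) = A
(r2,c6) = C
(r4,c6) = B
(r5,c1) = C
(r5,c2) = B
(r6,c4) = C
(r1,c3) = D
(r2,c5) = F
(r3,c6) = E
(r4,c1) = F
(r4,c3) = C
(r6,c5) = B
(r1,c1) = E
(r3,c1) = D
(r3,c2) = F
(r3,c3) = B
(r3,c5) = C
(r6,c1) = A
(r6,c2) = E
(r6,c3) = F

E C D B A F / B D A E F C / D F B A C E / F A C D E B / C B E F D A / A E F C B D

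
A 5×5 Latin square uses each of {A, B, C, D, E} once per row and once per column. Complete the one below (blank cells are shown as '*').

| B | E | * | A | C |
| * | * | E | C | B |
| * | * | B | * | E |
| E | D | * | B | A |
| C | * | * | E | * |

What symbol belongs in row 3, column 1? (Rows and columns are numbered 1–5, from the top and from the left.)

A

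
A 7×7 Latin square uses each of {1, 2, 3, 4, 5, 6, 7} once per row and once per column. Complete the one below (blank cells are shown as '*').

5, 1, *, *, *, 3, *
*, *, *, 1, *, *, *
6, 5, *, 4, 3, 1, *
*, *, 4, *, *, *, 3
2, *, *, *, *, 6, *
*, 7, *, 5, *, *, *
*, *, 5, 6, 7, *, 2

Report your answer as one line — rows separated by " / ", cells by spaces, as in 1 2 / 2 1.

row 3 has {1,3,4,5,6}; column 7 has {2,3} — only 7 is left for (r3,c7).
row 7 has {2,5,6,7}; column 6 has {1,3,6} — only 4 is left for (r7,c6).
row 3 has {1,3,4,5,6,7}; column 3 has {4,5} — only 2 is left for (r3,c3).
row 6 has {5,7}; column 6 has {1,3,4,6} — only 2 is left for (r6,c6).
row 7 has {2,4,5,6,7}; column 2 has {1,5,7} — only 3 is left for (r7,c2).
row 5 has {2,6}; column 2 has {1,3,5,7} — only 4 is left for (r5,c2).
row 7 has {2,3,4,5,6,7}; column 1 has {2,5,6} — only 1 is left for (r7,c1).
row 4 has {3,4}; column 1 has {1,2,5,6} — only 7 is left for (r4,c1).
row 4 has {3,4,7}; column 4 has {1,4,5,6} — only 2 is left for (r4,c4).
row 4 has {2,3,4,7}; column 6 has {1,2,3,4,6} — only 5 is left for (r4,c6).
row 1 has {1,3,5}; column 4 has {1,2,4,5,6} — only 7 is left for (r1,c4).
row 2 has {1}; column 6 has {1,2,3,4,5,6} — only 7 is left for (r2,c6).
row 4 has {2,3,4,5,7}; column 2 has {1,3,4,5,7} — only 6 is left for (r4,c2).
row 4 has {2,3,4,5,6,7}; column 5 has {3,7} — only 1 is left for (r4,c5).
row 5 has {2,4,6}; column 4 has {1,2,4,5,6,7} — only 3 is left for (r5,c4).
row 5 has {2,3,4,6}; column 5 has {1,3,7} — only 5 is left for (r5,c5).
row 5 has {2,3,4,5,6}; column 7 has {2,3,7} — only 1 is left for (r5,c7).
row 1 has {1,3,5,7}; column 3 has {2,4,5} — only 6 is left for (r1,c3).
row 1 has {1,3,5,6,7}; column 7 has {1,2,3,7} — only 4 is left for (r1,c7).
row 2 has {1,7}; column 2 has {1,3,4,5,6,7} — only 2 is left for (r2,c2).
row 2 has {1,2,7}; column 3 has {2,4,5,6} — only 3 is left for (r2,c3).
row 5 has {1,2,3,4,5,6}; column 3 has {2,3,4,5,6} — only 7 is left for (r5,c3).
row 6 has {2,5,7}; column 3 has {2,3,4,5,6,7} — only 1 is left for (r6,c3).
row 6 has {1,2,5,7}; column 7 has {1,2,3,4,7} — only 6 is left for (r6,c7).
row 1 has {1,3,4,5,6,7}; column 5 has {1,3,5,7} — only 2 is left for (r1,c5).
row 2 has {1,2,3,7}; column 1 has {1,2,5,6,7} — only 4 is left for (r2,c1).
row 2 has {1,2,3,4,7}; column 5 has {1,2,3,5,7} — only 6 is left for (r2,c5).
row 2 has {1,2,3,4,6,7}; column 7 has {1,2,3,4,6,7} — only 5 is left for (r2,c7).
row 6 has {1,2,5,6,7}; column 1 has {1,2,4,5,6,7} — only 3 is left for (r6,c1).
row 6 has {1,2,3,5,6,7}; column 5 has {1,2,3,5,6,7} — only 4 is left for (r6,c5).

5 1 6 7 2 3 4 / 4 2 3 1 6 7 5 / 6 5 2 4 3 1 7 / 7 6 4 2 1 5 3 / 2 4 7 3 5 6 1 / 3 7 1 5 4 2 6 / 1 3 5 6 7 4 2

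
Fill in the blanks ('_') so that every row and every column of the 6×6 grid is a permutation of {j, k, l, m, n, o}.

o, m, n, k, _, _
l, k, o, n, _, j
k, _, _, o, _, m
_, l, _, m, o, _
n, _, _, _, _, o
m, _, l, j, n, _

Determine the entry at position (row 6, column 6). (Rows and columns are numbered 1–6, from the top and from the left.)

k

(r1,c6): row 1 has {k,m,n,o}; column 6 has {j,m,o}, so it must be l.
(r2,c5): row 2 has {j,k,l,n,o}; column 5 has {n,o}, so it must be m.
(r3,c3): row 3 has {k,m,o}; column 3 has {l,n,o}, so it must be j.
(r3,c5): row 3 has {j,k,m,o}; column 5 has {m,n,o}, so it must be l.
(r4,c1): row 4 has {l,m,o}; column 1 has {k,l,m,n,o}, so it must be j.
(r4,c3): row 4 has {j,l,m,o}; column 3 has {j,l,n,o}, so it must be k.
(r4,c6): row 4 has {j,k,l,m,o}; column 6 has {j,l,m,o}, so it must be n.
(r5,c2): row 5 has {n,o}; column 2 has {k,l,m}, so it must be j.
(r5,c3): row 5 has {j,n,o}; column 3 has {j,k,l,n,o}, so it must be m.
(r5,c4): row 5 has {j,m,n,o}; column 4 has {j,k,m,n,o}, so it must be l.
(r5,c5): row 5 has {j,l,m,n,o}; column 5 has {l,m,n,o}, so it must be k.
(r6,c2): row 6 has {j,l,m,n}; column 2 has {j,k,l,m}, so it must be o.
(r6,c6): row 6 has {j,l,m,n,o}; column 6 has {j,l,m,n,o}, so it must be k.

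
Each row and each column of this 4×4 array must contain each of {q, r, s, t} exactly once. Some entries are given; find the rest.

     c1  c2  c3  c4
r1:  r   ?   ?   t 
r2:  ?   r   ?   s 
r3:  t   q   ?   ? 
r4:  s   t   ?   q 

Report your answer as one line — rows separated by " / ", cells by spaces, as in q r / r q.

r s q t / q r t s / t q s r / s t r q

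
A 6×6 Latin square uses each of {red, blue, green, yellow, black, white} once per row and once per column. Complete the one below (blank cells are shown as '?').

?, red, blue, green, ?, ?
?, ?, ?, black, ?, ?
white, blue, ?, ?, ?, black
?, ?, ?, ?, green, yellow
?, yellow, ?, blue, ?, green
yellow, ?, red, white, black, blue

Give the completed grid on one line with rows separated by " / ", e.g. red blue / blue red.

black red blue green yellow white / green white yellow black blue red / white blue green yellow red black / blue black white red green yellow / red yellow black blue white green / yellow green red white black blue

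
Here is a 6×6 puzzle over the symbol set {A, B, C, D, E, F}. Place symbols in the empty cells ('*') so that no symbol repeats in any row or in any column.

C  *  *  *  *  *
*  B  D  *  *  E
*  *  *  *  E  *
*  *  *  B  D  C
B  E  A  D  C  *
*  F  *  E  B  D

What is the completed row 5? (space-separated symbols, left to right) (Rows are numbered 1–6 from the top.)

B E A D C F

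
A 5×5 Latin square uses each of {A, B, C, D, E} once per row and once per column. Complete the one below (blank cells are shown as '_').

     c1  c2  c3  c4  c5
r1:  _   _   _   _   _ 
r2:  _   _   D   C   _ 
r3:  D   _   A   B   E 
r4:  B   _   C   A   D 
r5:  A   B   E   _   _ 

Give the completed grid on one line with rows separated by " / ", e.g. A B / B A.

C D B E A / E A D C B / D C A B E / B E C A D / A B E D C

(r1,c3) = B
(r2,c1) = E
(r2,c2) = A
(r2,c5) = B
(r3,c2) = C
(r4,c2) = E
(r5,c4) = D
(r5,c5) = C
(r1,c1) = C
(r1,c2) = D
(r1,c4) = E
(r1,c5) = A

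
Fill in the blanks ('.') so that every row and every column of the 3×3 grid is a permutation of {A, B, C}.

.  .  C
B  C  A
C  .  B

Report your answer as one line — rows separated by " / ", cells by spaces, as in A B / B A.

(r1,c1) = A
(r1,c2) = B
(r3,c2) = A

A B C / B C A / C A B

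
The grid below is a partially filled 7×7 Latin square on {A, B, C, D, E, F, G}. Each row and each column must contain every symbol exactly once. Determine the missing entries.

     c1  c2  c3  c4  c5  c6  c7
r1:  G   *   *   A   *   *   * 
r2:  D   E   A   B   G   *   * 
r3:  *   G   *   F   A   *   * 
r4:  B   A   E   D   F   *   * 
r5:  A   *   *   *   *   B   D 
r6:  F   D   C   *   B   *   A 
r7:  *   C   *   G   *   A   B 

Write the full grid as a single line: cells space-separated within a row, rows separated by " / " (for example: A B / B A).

G B D A C E F / D E A B G F C / C G B F A D E / B A E D F C G / A F G C E B D / F D C E B G A / E C F G D A B

(r5,c2) = F
(r5,c3) = G
(r6,c4) = E
(r6,c6) = G
(r7,c1) = E
(r7,c5) = D
(r1,c2) = B
(r3,c1) = C
(r3,c7) = E
(r4,c6) = C
(r4,c7) = G
(r5,c4) = C
(r5,c5) = E
(r7,c3) = F
(r1,c3) = D
(r1,c5) = C
(r1,c7) = F
(r2,c6) = F
(r2,c7) = C
(r3,c3) = B
(r3,c6) = D
(r1,c6) = E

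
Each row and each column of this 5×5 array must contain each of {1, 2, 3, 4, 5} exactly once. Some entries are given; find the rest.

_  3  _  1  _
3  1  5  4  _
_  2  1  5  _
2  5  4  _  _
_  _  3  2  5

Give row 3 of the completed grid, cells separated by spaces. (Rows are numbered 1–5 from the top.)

row 1 has {1,3}; column 3 has {1,3,4,5} — only 2 is left for (r1,c3).
row 1 has {1,2,3}; column 5 has {5} — only 4 is left for (r1,c5).
row 2 has {1,3,4,5}; column 5 has {4,5} — only 2 is left for (r2,c5).
row 3 has {1,2,5}; column 1 has {2,3} — only 4 is left for (r3,c1).
row 3 has {1,2,4,5}; column 5 has {2,4,5} — only 3 is left for (r3,c5).

4 2 1 5 3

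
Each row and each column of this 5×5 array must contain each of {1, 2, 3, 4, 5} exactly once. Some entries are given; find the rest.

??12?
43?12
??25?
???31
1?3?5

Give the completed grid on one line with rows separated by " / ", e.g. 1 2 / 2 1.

5 4 1 2 3 / 4 3 5 1 2 / 3 1 2 5 4 / 2 5 4 3 1 / 1 2 3 4 5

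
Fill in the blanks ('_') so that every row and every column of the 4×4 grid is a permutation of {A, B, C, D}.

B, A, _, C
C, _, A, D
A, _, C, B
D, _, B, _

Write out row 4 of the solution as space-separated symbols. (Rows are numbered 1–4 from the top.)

row 1 has {A,B,C}; column 3 has {A,B,C} — only D is left for (r1,c3).
row 2 has {A,C,D}; column 2 has {A} — only B is left for (r2,c2).
row 3 has {A,B,C}; column 2 has {A,B} — only D is left for (r3,c2).
row 4 has {B,D}; column 2 has {A,B,D} — only C is left for (r4,c2).
row 4 has {B,C,D}; column 4 has {B,C,D} — only A is left for (r4,c4).

D C B A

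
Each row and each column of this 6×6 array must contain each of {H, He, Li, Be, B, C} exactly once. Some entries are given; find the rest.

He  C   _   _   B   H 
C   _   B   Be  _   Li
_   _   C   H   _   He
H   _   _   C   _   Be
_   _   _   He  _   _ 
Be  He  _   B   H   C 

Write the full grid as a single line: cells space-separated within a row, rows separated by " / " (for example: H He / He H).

He C Be Li B H / C H B Be He Li / B Li C H Be He / H B He C Li Be / Li Be H He C B / Be He Li B H C

(r1,c4) = Li
(r2,c2) = H
(r2,c5) = He
(r4,c5) = Li
(r5,c6) = B
(r6,c3) = Li
(r1,c3) = Be
(r3,c5) = Be
(r4,c2) = B
(r4,c3) = He
(r5,c1) = Li
(r5,c2) = Be
(r5,c3) = H
(r5,c5) = C
(r3,c1) = B
(r3,c2) = Li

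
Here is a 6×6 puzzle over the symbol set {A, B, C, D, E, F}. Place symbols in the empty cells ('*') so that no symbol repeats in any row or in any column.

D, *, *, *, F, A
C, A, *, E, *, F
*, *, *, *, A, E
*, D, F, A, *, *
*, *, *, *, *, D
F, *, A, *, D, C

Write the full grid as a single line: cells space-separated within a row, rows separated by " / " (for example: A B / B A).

(r2,c5): row 2 has {A,C,E,F}; column 5 has {A,D,F}, so it must be B.
(r3,c1): row 3 has {A,E}; column 1 has {C,D,F}, so it must be B.
(r4,c1): row 4 has {A,D,F}; column 1 has {B,C,D,F}, so it must be E.
(r4,c5): row 4 has {A,D,E,F}; column 5 has {A,B,D,F}, so it must be C.
(r4,c6): row 4 has {A,C,D,E,F}; column 6 has {A,C,D,E,F}, so it must be B.
(r5,c1): row 5 has {D}; column 1 has {B,C,D,E,F}, so it must be A.
(r5,c5): row 5 has {A,D}; column 5 has {A,B,C,D,F}, so it must be E.
(r6,c4): row 6 has {A,C,D,F}; column 4 has {A,E}, so it must be B.
(r1,c4): row 1 has {A,D,F}; column 4 has {A,B,E}, so it must be C.
(r2,c3): row 2 has {A,B,C,E,F}; column 3 has {A,F}, so it must be D.
(r3,c3): row 3 has {A,B,E}; column 3 has {A,D,F}, so it must be C.
(r5,c3): row 5 has {A,D,E}; column 3 has {A,C,D,F}, so it must be B.
(r5,c4): row 5 has {A,B,D,E}; column 4 has {A,B,C,E}, so it must be F.
(r6,c2): row 6 has {A,B,C,D,F}; column 2 has {A,D}, so it must be E.
(r1,c2): row 1 has {A,C,D,F}; column 2 has {A,D,E}, so it must be B.
(r1,c3): row 1 has {A,B,C,D,F}; column 3 has {A,B,C,D,F}, so it must be E.
(r3,c2): row 3 has {A,B,C,E}; column 2 has {A,B,D,E}, so it must be F.
(r3,c4): row 3 has {A,B,C,E,F}; column 4 has {A,B,C,E,F}, so it must be D.
(r5,c2): row 5 has {A,B,D,E,F}; column 2 has {A,B,D,E,F}, so it must be C.

D B E C F A / C A D E B F / B F C D A E / E D F A C B / A C B F E D / F E A B D C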